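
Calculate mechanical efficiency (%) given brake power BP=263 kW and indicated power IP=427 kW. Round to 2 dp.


eta_mech = (BP / IP) * 100
Ratio = 263 / 427 = 0.6159
eta_mech = 0.6159 * 100 = 61.59%


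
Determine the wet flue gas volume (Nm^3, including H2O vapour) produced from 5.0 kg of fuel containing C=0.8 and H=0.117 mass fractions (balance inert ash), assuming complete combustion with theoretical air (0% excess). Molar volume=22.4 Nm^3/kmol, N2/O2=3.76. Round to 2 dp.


Per kg fuel: CO2 = (C/12 kmol)*22.4 = (0.8/12)*22.4 = 1.49333 Nm^3
Per kg fuel: H2O = (H/2 kmol)*22.4 = (0.117/2)*22.4 = 1.31040 Nm^3
O2 needed per kg fuel = C/12 + H/4 = 0.8/12 + 0.117/4 = 0.09591667 kmol
Per kg fuel: N2 = O2*3.76*22.4 = 0.09591667*3.76*22.4 = 8.07849 Nm^3
Total per kg = 1.49333 + 1.31040 + 8.07849 = 10.88222 Nm^3
Total = 10.88222 * 5.0 = 54.41 Nm^3


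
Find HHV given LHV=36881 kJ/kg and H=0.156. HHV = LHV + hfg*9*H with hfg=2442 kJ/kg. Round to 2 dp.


HHV = LHV + hfg * 9 * H
Water addition = 2442 * 9 * 0.156 = 3428.568 kJ/kg
HHV = 36881 + 3428.568 = 40309.57 kJ/kg


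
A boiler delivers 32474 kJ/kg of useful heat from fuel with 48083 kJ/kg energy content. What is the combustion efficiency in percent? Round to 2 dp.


Efficiency = (Q_useful / Q_fuel) * 100
Efficiency = (32474 / 48083) * 100
Efficiency = 0.6754 * 100 = 67.54%


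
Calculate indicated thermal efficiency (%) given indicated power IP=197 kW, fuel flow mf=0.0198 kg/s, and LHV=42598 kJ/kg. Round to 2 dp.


eta_ith = (IP / (mf * LHV)) * 100
Denominator = 0.0198 * 42598 = 843.4404 kW
eta_ith = (197 / 843.4404) * 100 = 23.36%


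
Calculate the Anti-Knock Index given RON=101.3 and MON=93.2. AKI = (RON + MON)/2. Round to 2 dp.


AKI = (RON + MON) / 2
AKI = (101.3 + 93.2) / 2
AKI = 194.5 / 2 = 97.25


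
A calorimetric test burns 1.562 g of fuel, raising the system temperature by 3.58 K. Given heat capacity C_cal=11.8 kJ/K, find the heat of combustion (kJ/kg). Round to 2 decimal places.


Hc = C_cal * delta_T / m_fuel
Q_released = 11.8 * 3.58 = 42.2440 kJ
m_fuel = 1.562 g = 1.562/1000 kg = 0.001562 kg
Hc = 42.2440 / 0.001562 = 27044.81 kJ/kg


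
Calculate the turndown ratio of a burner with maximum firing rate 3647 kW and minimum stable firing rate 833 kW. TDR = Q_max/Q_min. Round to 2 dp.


TDR = Q_max / Q_min
TDR = 3647 / 833 = 4.38


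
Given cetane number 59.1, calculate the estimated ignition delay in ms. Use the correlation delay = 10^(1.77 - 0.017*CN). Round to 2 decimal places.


delay = 10^(1.77 - 0.017*CN)
Exponent = 1.77 - 0.017*59.1 = 0.7653
delay = 10^0.7653 = 5.83 ms


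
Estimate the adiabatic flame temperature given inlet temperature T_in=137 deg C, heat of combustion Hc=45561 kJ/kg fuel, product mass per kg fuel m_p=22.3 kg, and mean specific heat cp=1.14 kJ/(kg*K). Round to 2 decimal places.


T_ad = T_in + Hc / (m_p * cp)
Denominator = 22.3 * 1.14 = 25.4220
Temperature rise = 45561 / 25.4220 = 1792.19 K
T_ad = 137 + 1792.19 = 1929.19 deg C


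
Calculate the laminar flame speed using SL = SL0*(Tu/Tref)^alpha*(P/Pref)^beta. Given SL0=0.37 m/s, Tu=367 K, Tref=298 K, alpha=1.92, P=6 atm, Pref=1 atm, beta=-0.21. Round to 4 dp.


SL = SL0 * (Tu/Tref)^alpha * (P/Pref)^beta
T ratio = 367/298 = 1.23154362
(T ratio)^alpha = 1.23154362^1.92 = 1.491639
(P/Pref)^beta = 6^(-0.21) = 0.686417
SL = 0.37 * 1.491639 * 0.686417 = 0.3788 m/s


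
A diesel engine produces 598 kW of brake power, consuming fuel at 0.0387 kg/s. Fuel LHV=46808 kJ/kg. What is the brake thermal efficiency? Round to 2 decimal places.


eta_BTE = (BP / (mf * LHV)) * 100
Denominator = 0.0387 * 46808 = 1811.4696 kW
eta_BTE = (598 / 1811.4696) * 100 = 33.01%


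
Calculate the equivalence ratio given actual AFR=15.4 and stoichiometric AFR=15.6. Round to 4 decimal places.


phi = AFR_stoich / AFR_actual
phi = 15.6 / 15.4 = 1.0130


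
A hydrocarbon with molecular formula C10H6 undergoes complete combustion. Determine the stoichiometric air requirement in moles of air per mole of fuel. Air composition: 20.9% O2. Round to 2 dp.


Balanced combustion: C10H6 + 11.5 O2 -> 10 CO2 + 3 H2O
O2 needed = C + H/4 = 10 + 6/4 = 11.50 moles
Air moles = O2 / 0.209 = 11.50 / 0.209 = 55.02 moles air


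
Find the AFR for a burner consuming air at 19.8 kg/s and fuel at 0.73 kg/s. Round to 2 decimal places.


AFR = m_air / m_fuel
AFR = 19.8 / 0.73 = 27.12


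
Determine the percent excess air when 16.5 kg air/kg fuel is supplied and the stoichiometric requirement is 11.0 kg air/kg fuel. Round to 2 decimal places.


Excess air = actual - stoichiometric = 16.5 - 11.0 = 5.50 kg/kg fuel
Excess air % = (excess / stoich) * 100 = (5.50 / 11.0) * 100 = 50.00%


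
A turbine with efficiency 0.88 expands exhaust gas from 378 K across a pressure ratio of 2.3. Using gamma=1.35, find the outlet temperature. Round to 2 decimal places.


T_out = T_in * (1 - eta * (1 - PR^(-(gamma-1)/gamma)))
Exponent = -(1.35-1)/1.35 = -0.25925926
PR^exp = 2.3^(-0.25925926) = 0.80578413
Factor = 1 - 0.88*(1 - 0.80578413) = 0.82909003
T_out = 378 * 0.82909003 = 313.40 K


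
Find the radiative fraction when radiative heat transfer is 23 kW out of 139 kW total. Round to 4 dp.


f_rad = Q_rad / Q_total
f_rad = 23 / 139 = 0.1655


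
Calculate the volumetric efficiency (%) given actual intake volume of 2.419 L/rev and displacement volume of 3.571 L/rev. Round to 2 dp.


eta_v = (V_actual / V_disp) * 100
Ratio = 2.419 / 3.571 = 0.6774
eta_v = 0.6774 * 100 = 67.74%


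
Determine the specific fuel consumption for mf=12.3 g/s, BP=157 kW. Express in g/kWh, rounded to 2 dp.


SFC = (mf / BP) * 3600
Rate = 12.3 / 157 = 0.078344 g/(s*kW)
SFC = 0.078344 * 3600 = 282.04 g/kWh


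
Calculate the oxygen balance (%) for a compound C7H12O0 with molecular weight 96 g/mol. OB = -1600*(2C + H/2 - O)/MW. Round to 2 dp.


OB = -1600 * (2C + H/2 - O) / MW
Inner = 2*7 + 12/2 - 0 = 20.00
OB = -1600 * 20.00 / 96 = -333.33%


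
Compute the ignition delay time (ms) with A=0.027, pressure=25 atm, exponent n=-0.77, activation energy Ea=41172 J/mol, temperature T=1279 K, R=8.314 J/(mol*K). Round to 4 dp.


tau = A * P^n * exp(Ea/(R*T))
P^n = 25^(-0.77) = 0.08386605
Ea/(R*T) = 41172/(8.314*1279) = 3.871876
exp(Ea/(R*T)) = 48.032393
tau = 0.027 * 0.08386605 * 48.032393 = 0.1088 ms


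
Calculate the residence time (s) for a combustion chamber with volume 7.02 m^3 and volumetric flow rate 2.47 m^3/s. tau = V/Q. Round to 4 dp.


tau = V / Q_flow
tau = 7.02 / 2.47 = 2.8421 s


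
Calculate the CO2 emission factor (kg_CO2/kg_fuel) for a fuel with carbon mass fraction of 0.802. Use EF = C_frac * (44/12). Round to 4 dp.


EF = C_frac * (M_CO2 / M_C)
EF = 0.802 * (44/12)
EF = 0.802 * 3.666667 = 2.9407 kg_CO2/kg_fuel


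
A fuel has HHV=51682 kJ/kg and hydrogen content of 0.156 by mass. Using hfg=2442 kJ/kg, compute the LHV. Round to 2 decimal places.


LHV = HHV - hfg * 9 * H
Water correction = 2442 * 9 * 0.156 = 3428.568 kJ/kg
LHV = 51682 - 3428.568 = 48253.43 kJ/kg


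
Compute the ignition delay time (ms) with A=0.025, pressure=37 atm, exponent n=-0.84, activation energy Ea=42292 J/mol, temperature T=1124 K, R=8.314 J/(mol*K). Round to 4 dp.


tau = A * P^n * exp(Ea/(R*T))
P^n = 37^(-0.84) = 0.04816267
Ea/(R*T) = 42292/(8.314*1124) = 4.525660
exp(Ea/(R*T)) = 92.356831
tau = 0.025 * 0.04816267 * 92.356831 = 0.1112 ms


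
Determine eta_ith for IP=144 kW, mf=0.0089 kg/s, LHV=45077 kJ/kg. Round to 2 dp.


eta_ith = (IP / (mf * LHV)) * 100
Denominator = 0.0089 * 45077 = 401.1853 kW
eta_ith = (144 / 401.1853) * 100 = 35.89%


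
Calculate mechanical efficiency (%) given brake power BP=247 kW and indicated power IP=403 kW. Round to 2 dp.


eta_mech = (BP / IP) * 100
Ratio = 247 / 403 = 0.6129
eta_mech = 0.6129 * 100 = 61.29%


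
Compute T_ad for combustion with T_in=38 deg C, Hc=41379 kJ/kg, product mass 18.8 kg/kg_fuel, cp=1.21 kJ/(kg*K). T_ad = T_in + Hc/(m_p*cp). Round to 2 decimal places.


T_ad = T_in + Hc / (m_p * cp)
Denominator = 18.8 * 1.21 = 22.7480
Temperature rise = 41379 / 22.7480 = 1819.02 K
T_ad = 38 + 1819.02 = 1857.02 deg C


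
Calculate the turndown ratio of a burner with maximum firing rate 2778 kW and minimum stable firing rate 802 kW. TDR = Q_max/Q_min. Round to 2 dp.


TDR = Q_max / Q_min
TDR = 2778 / 802 = 3.46


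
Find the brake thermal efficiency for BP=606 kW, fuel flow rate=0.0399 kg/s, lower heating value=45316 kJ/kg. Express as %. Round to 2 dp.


eta_BTE = (BP / (mf * LHV)) * 100
Denominator = 0.0399 * 45316 = 1808.1084 kW
eta_BTE = (606 / 1808.1084) * 100 = 33.52%


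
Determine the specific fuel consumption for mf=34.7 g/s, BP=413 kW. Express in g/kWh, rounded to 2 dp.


SFC = (mf / BP) * 3600
Rate = 34.7 / 413 = 0.084019 g/(s*kW)
SFC = 0.084019 * 3600 = 302.47 g/kWh


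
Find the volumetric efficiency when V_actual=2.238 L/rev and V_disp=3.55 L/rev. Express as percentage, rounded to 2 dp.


eta_v = (V_actual / V_disp) * 100
Ratio = 2.238 / 3.55 = 0.6304
eta_v = 0.6304 * 100 = 63.04%


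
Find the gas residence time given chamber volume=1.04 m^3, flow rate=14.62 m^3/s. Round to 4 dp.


tau = V / Q_flow
tau = 1.04 / 14.62 = 0.0711 s


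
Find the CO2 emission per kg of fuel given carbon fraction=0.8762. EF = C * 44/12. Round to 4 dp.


EF = C_frac * (M_CO2 / M_C)
EF = 0.8762 * (44/12)
EF = 0.8762 * 3.666667 = 3.2127 kg_CO2/kg_fuel


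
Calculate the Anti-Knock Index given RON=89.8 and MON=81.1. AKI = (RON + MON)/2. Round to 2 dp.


AKI = (RON + MON) / 2
AKI = (89.8 + 81.1) / 2
AKI = 170.9 / 2 = 85.45


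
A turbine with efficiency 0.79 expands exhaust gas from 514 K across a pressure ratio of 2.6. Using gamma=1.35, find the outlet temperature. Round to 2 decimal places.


T_out = T_in * (1 - eta * (1 - PR^(-(gamma-1)/gamma)))
Exponent = -(1.35-1)/1.35 = -0.25925926
PR^exp = 2.6^(-0.25925926) = 0.78057442
Factor = 1 - 0.79*(1 - 0.78057442) = 0.82665379
T_out = 514 * 0.82665379 = 424.90 K


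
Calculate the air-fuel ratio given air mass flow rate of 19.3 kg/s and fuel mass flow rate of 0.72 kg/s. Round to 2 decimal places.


AFR = m_air / m_fuel
AFR = 19.3 / 0.72 = 26.81


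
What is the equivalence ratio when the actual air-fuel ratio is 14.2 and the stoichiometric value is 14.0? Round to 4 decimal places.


phi = AFR_stoich / AFR_actual
phi = 14.0 / 14.2 = 0.9859


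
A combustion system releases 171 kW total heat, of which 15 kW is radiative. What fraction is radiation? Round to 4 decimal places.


f_rad = Q_rad / Q_total
f_rad = 15 / 171 = 0.0877


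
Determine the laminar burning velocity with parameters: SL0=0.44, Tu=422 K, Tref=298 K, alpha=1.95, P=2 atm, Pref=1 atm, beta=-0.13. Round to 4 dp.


SL = SL0 * (Tu/Tref)^alpha * (P/Pref)^beta
T ratio = 422/298 = 1.41610738
(T ratio)^alpha = 1.41610738^1.95 = 1.970777
(P/Pref)^beta = 2^(-0.13) = 0.913831
SL = 0.44 * 1.970777 * 0.913831 = 0.7924 m/s


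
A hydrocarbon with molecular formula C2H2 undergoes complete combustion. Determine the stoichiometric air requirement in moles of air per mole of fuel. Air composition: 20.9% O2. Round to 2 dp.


Balanced combustion: C2H2 + 2.5 O2 -> 2 CO2 + 1 H2O
O2 needed = C + H/4 = 2 + 2/4 = 2.50 moles
Air moles = O2 / 0.209 = 2.50 / 0.209 = 11.96 moles air


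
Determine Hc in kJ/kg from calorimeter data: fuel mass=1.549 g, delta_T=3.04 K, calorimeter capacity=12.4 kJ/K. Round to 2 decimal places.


Hc = C_cal * delta_T / m_fuel
Q_released = 12.4 * 3.04 = 37.6960 kJ
m_fuel = 1.549 g = 1.549/1000 kg = 0.001549 kg
Hc = 37.6960 / 0.001549 = 24335.70 kJ/kg


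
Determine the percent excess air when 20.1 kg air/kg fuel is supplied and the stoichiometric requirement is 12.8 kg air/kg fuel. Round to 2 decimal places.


Excess air = actual - stoichiometric = 20.1 - 12.8 = 7.30 kg/kg fuel
Excess air % = (excess / stoich) * 100 = (7.30 / 12.8) * 100 = 57.03%


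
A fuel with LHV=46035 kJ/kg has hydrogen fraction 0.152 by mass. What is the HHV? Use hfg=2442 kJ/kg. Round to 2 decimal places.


HHV = LHV + hfg * 9 * H
Water addition = 2442 * 9 * 0.152 = 3340.656 kJ/kg
HHV = 46035 + 3340.656 = 49375.66 kJ/kg


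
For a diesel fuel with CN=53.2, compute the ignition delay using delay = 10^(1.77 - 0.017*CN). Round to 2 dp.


delay = 10^(1.77 - 0.017*CN)
Exponent = 1.77 - 0.017*53.2 = 0.8656
delay = 10^0.8656 = 7.34 ms


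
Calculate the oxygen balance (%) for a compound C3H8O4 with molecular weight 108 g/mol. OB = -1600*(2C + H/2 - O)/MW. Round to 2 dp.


OB = -1600 * (2C + H/2 - O) / MW
Inner = 2*3 + 8/2 - 4 = 6.00
OB = -1600 * 6.00 / 108 = -88.89%


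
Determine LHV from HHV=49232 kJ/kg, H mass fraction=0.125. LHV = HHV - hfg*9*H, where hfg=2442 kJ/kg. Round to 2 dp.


LHV = HHV - hfg * 9 * H
Water correction = 2442 * 9 * 0.125 = 2747.250 kJ/kg
LHV = 49232 - 2747.250 = 46484.75 kJ/kg


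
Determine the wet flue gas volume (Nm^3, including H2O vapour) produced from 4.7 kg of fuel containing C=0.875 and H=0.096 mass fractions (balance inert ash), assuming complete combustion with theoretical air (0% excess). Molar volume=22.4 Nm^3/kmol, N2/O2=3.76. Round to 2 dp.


Per kg fuel: CO2 = (C/12 kmol)*22.4 = (0.875/12)*22.4 = 1.63333 Nm^3
Per kg fuel: H2O = (H/2 kmol)*22.4 = (0.096/2)*22.4 = 1.07520 Nm^3
O2 needed per kg fuel = C/12 + H/4 = 0.875/12 + 0.096/4 = 0.09691667 kmol
Per kg fuel: N2 = O2*3.76*22.4 = 0.09691667*3.76*22.4 = 8.16271 Nm^3
Total per kg = 1.63333 + 1.07520 + 8.16271 = 10.87124 Nm^3
Total = 10.87124 * 4.7 = 51.09 Nm^3


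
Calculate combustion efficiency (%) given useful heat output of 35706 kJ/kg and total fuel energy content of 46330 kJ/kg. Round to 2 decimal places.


Efficiency = (Q_useful / Q_fuel) * 100
Efficiency = (35706 / 46330) * 100
Efficiency = 0.7707 * 100 = 77.07%


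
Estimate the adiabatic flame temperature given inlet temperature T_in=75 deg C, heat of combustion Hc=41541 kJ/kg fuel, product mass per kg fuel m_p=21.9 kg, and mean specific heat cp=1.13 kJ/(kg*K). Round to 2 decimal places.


T_ad = T_in + Hc / (m_p * cp)
Denominator = 21.9 * 1.13 = 24.7470
Temperature rise = 41541 / 24.7470 = 1678.63 K
T_ad = 75 + 1678.63 = 1753.63 deg C


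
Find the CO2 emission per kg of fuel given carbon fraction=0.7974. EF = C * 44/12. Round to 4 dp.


EF = C_frac * (M_CO2 / M_C)
EF = 0.7974 * (44/12)
EF = 0.7974 * 3.666667 = 2.9238 kg_CO2/kg_fuel


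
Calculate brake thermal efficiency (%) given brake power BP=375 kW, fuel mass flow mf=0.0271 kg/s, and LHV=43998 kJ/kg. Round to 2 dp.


eta_BTE = (BP / (mf * LHV)) * 100
Denominator = 0.0271 * 43998 = 1192.3458 kW
eta_BTE = (375 / 1192.3458) * 100 = 31.45%


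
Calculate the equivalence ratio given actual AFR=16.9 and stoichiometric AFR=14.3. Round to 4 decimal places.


phi = AFR_stoich / AFR_actual
phi = 14.3 / 16.9 = 0.8462


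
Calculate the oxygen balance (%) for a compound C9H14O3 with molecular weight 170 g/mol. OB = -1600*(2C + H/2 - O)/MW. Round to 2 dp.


OB = -1600 * (2C + H/2 - O) / MW
Inner = 2*9 + 14/2 - 3 = 22.00
OB = -1600 * 22.00 / 170 = -207.06%


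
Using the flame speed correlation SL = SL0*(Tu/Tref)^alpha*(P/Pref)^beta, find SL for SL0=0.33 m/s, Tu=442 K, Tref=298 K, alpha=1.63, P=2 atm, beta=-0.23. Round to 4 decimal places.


SL = SL0 * (Tu/Tref)^alpha * (P/Pref)^beta
T ratio = 442/298 = 1.48322148
(T ratio)^alpha = 1.48322148^1.63 = 1.901366
(P/Pref)^beta = 2^(-0.23) = 0.852635
SL = 0.33 * 1.901366 * 0.852635 = 0.5350 m/s


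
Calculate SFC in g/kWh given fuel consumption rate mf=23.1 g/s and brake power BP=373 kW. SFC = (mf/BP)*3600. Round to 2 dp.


SFC = (mf / BP) * 3600
Rate = 23.1 / 373 = 0.061930 g/(s*kW)
SFC = 0.061930 * 3600 = 222.95 g/kWh


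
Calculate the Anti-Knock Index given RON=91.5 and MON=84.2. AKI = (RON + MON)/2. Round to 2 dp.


AKI = (RON + MON) / 2
AKI = (91.5 + 84.2) / 2
AKI = 175.7 / 2 = 87.85


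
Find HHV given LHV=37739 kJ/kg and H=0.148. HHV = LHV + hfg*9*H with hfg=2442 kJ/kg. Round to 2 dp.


HHV = LHV + hfg * 9 * H
Water addition = 2442 * 9 * 0.148 = 3252.744 kJ/kg
HHV = 37739 + 3252.744 = 40991.74 kJ/kg


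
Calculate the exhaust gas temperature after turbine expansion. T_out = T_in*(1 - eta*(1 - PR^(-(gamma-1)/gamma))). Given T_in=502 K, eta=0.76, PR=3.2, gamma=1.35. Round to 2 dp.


T_out = T_in * (1 - eta * (1 - PR^(-(gamma-1)/gamma)))
Exponent = -(1.35-1)/1.35 = -0.25925926
PR^exp = 3.2^(-0.25925926) = 0.73966521
Factor = 1 - 0.76*(1 - 0.73966521) = 0.80214556
T_out = 502 * 0.80214556 = 402.68 K


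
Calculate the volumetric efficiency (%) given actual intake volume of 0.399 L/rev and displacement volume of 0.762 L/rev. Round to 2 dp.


eta_v = (V_actual / V_disp) * 100
Ratio = 0.399 / 0.762 = 0.5236
eta_v = 0.5236 * 100 = 52.36%


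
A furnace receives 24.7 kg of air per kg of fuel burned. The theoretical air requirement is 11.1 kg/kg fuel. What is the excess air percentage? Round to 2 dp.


Excess air = actual - stoichiometric = 24.7 - 11.1 = 13.60 kg/kg fuel
Excess air % = (excess / stoich) * 100 = (13.60 / 11.1) * 100 = 122.52%


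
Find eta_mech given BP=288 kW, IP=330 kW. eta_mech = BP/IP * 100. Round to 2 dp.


eta_mech = (BP / IP) * 100
Ratio = 288 / 330 = 0.8727
eta_mech = 0.8727 * 100 = 87.27%


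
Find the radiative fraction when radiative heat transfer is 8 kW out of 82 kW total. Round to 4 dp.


f_rad = Q_rad / Q_total
f_rad = 8 / 82 = 0.0976


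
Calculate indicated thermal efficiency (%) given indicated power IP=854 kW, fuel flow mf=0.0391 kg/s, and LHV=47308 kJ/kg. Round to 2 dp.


eta_ith = (IP / (mf * LHV)) * 100
Denominator = 0.0391 * 47308 = 1849.7428 kW
eta_ith = (854 / 1849.7428) * 100 = 46.17%


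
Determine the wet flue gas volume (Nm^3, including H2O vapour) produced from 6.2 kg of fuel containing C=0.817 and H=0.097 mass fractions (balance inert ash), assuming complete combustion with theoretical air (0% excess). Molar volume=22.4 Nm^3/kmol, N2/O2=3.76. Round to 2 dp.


Per kg fuel: CO2 = (C/12 kmol)*22.4 = (0.817/12)*22.4 = 1.52507 Nm^3
Per kg fuel: H2O = (H/2 kmol)*22.4 = (0.097/2)*22.4 = 1.08640 Nm^3
O2 needed per kg fuel = C/12 + H/4 = 0.817/12 + 0.097/4 = 0.09233333 kmol
Per kg fuel: N2 = O2*3.76*22.4 = 0.09233333*3.76*22.4 = 7.77668 Nm^3
Total per kg = 1.52507 + 1.08640 + 7.77668 = 10.38815 Nm^3
Total = 10.38815 * 6.2 = 64.41 Nm^3


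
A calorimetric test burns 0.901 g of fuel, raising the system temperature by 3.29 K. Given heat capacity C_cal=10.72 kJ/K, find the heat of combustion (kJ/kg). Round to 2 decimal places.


Hc = C_cal * delta_T / m_fuel
Q_released = 10.72 * 3.29 = 35.2688 kJ
m_fuel = 0.901 g = 0.901/1000 kg = 0.000901 kg
Hc = 35.2688 / 0.000901 = 39144.06 kJ/kg


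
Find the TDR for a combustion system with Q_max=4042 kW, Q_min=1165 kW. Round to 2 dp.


TDR = Q_max / Q_min
TDR = 4042 / 1165 = 3.47


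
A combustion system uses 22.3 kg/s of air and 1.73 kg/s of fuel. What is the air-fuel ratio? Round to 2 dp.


AFR = m_air / m_fuel
AFR = 22.3 / 1.73 = 12.89


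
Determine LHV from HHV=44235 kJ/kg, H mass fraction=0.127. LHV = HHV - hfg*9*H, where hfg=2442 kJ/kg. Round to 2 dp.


LHV = HHV - hfg * 9 * H
Water correction = 2442 * 9 * 0.127 = 2791.206 kJ/kg
LHV = 44235 - 2791.206 = 41443.79 kJ/kg


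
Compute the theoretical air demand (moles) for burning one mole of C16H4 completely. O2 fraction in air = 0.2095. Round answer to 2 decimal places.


Balanced combustion: C16H4 + 17 O2 -> 16 CO2 + 2 H2O
O2 needed = C + H/4 = 16 + 4/4 = 17.00 moles
Air moles = O2 / 0.2095 = 17.00 / 0.2095 = 81.15 moles air


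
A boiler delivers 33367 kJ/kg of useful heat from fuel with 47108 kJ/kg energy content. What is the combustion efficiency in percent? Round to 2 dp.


Efficiency = (Q_useful / Q_fuel) * 100
Efficiency = (33367 / 47108) * 100
Efficiency = 0.7083 * 100 = 70.83%


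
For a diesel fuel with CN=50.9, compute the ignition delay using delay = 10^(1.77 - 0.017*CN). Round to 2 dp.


delay = 10^(1.77 - 0.017*CN)
Exponent = 1.77 - 0.017*50.9 = 0.9047
delay = 10^0.9047 = 8.03 ms


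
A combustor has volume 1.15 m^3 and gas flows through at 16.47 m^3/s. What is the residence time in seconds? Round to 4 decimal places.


tau = V / Q_flow
tau = 1.15 / 16.47 = 0.0698 s


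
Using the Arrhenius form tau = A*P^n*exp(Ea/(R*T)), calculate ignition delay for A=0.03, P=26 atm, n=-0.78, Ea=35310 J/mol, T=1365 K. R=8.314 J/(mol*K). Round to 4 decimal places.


tau = A * P^n * exp(Ea/(R*T))
P^n = 26^(-0.78) = 0.07876274
Ea/(R*T) = 35310/(8.314*1365) = 3.111394
exp(Ea/(R*T)) = 22.452327
tau = 0.03 * 0.07876274 * 22.452327 = 0.0531 ms


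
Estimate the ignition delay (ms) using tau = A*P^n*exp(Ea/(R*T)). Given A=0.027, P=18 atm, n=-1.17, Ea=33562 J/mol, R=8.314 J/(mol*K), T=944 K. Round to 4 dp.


tau = A * P^n * exp(Ea/(R*T))
P^n = 18^(-1.17) = 0.03398844
Ea/(R*T) = 33562/(8.314*944) = 4.276277
exp(Ea/(R*T)) = 71.971981
tau = 0.027 * 0.03398844 * 71.971981 = 0.0660 ms


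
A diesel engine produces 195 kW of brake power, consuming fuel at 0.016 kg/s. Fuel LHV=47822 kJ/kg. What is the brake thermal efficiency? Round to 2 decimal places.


eta_BTE = (BP / (mf * LHV)) * 100
Denominator = 0.016 * 47822 = 765.1520 kW
eta_BTE = (195 / 765.1520) * 100 = 25.49%


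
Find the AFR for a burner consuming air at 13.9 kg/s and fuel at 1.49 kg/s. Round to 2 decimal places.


AFR = m_air / m_fuel
AFR = 13.9 / 1.49 = 9.33


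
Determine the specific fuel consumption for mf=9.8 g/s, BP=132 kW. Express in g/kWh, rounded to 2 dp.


SFC = (mf / BP) * 3600
Rate = 9.8 / 132 = 0.074242 g/(s*kW)
SFC = 0.074242 * 3600 = 267.27 g/kWh


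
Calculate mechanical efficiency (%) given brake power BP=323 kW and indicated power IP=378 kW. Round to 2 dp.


eta_mech = (BP / IP) * 100
Ratio = 323 / 378 = 0.8545
eta_mech = 0.8545 * 100 = 85.45%


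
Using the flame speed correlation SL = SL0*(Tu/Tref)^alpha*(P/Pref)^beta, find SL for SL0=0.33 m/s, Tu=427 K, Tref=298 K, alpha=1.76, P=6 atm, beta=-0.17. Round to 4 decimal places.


SL = SL0 * (Tu/Tref)^alpha * (P/Pref)^beta
T ratio = 427/298 = 1.43288591
(T ratio)^alpha = 1.43288591^1.76 = 1.883356
(P/Pref)^beta = 6^(-0.17) = 0.737419
SL = 0.33 * 1.883356 * 0.737419 = 0.4583 m/s


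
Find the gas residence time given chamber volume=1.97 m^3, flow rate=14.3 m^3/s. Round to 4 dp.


tau = V / Q_flow
tau = 1.97 / 14.3 = 0.1378 s


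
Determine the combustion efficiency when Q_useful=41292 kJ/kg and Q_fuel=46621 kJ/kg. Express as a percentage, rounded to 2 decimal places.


Efficiency = (Q_useful / Q_fuel) * 100
Efficiency = (41292 / 46621) * 100
Efficiency = 0.8857 * 100 = 88.57%


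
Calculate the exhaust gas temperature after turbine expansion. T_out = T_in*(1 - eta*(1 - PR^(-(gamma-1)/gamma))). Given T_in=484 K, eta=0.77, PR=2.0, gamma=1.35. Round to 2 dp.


T_out = T_in * (1 - eta * (1 - PR^(-(gamma-1)/gamma)))
Exponent = -(1.35-1)/1.35 = -0.25925926
PR^exp = 2.0^(-0.25925926) = 0.83551680
Factor = 1 - 0.77*(1 - 0.83551680) = 0.87334794
T_out = 484 * 0.87334794 = 422.70 K


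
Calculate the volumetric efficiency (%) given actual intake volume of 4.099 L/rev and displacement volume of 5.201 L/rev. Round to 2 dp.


eta_v = (V_actual / V_disp) * 100
Ratio = 4.099 / 5.201 = 0.7881
eta_v = 0.7881 * 100 = 78.81%


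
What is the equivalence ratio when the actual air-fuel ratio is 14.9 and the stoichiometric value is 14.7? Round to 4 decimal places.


phi = AFR_stoich / AFR_actual
phi = 14.7 / 14.9 = 0.9866


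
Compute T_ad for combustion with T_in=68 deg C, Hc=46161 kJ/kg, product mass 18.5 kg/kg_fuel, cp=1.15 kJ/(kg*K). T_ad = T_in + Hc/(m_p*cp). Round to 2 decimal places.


T_ad = T_in + Hc / (m_p * cp)
Denominator = 18.5 * 1.15 = 21.2750
Temperature rise = 46161 / 21.2750 = 2169.73 K
T_ad = 68 + 2169.73 = 2237.73 deg C


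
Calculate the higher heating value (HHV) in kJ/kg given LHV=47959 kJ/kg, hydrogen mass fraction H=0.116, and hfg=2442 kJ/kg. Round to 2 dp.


HHV = LHV + hfg * 9 * H
Water addition = 2442 * 9 * 0.116 = 2549.448 kJ/kg
HHV = 47959 + 2549.448 = 50508.45 kJ/kg


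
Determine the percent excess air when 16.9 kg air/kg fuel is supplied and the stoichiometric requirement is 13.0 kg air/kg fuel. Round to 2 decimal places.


Excess air = actual - stoichiometric = 16.9 - 13.0 = 3.90 kg/kg fuel
Excess air % = (excess / stoich) * 100 = (3.90 / 13.0) * 100 = 30.00%


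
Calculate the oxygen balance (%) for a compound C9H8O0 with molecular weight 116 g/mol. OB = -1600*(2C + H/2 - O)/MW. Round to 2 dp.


OB = -1600 * (2C + H/2 - O) / MW
Inner = 2*9 + 8/2 - 0 = 22.00
OB = -1600 * 22.00 / 116 = -303.45%


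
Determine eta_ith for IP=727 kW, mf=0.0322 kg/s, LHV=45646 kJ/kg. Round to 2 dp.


eta_ith = (IP / (mf * LHV)) * 100
Denominator = 0.0322 * 45646 = 1469.8012 kW
eta_ith = (727 / 1469.8012) * 100 = 49.46%


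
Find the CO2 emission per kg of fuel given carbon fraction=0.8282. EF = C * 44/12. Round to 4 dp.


EF = C_frac * (M_CO2 / M_C)
EF = 0.8282 * (44/12)
EF = 0.8282 * 3.666667 = 3.0367 kg_CO2/kg_fuel


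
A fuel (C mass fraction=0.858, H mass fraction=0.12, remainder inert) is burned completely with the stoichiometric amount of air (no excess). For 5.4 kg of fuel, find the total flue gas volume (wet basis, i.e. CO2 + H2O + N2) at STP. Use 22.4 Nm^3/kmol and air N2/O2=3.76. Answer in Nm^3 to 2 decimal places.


Per kg fuel: CO2 = (C/12 kmol)*22.4 = (0.858/12)*22.4 = 1.60160 Nm^3
Per kg fuel: H2O = (H/2 kmol)*22.4 = (0.12/2)*22.4 = 1.34400 Nm^3
O2 needed per kg fuel = C/12 + H/4 = 0.858/12 + 0.12/4 = 0.10150000 kmol
Per kg fuel: N2 = O2*3.76*22.4 = 0.10150000*3.76*22.4 = 8.54874 Nm^3
Total per kg = 1.60160 + 1.34400 + 8.54874 = 11.49434 Nm^3
Total = 11.49434 * 5.4 = 62.07 Nm^3


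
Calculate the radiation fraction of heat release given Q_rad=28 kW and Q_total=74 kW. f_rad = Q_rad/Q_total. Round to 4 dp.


f_rad = Q_rad / Q_total
f_rad = 28 / 74 = 0.3784


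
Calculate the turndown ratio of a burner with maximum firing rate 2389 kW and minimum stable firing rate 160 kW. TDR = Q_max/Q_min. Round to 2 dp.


TDR = Q_max / Q_min
TDR = 2389 / 160 = 14.93


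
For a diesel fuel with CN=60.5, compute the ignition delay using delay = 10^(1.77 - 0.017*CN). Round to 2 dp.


delay = 10^(1.77 - 0.017*CN)
Exponent = 1.77 - 0.017*60.5 = 0.7415
delay = 10^0.7415 = 5.51 ms


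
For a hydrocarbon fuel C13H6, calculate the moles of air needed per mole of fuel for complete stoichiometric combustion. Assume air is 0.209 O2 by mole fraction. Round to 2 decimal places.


Balanced combustion: C13H6 + 14.5 O2 -> 13 CO2 + 3 H2O
O2 needed = C + H/4 = 13 + 6/4 = 14.50 moles
Air moles = O2 / 0.209 = 14.50 / 0.209 = 69.38 moles air


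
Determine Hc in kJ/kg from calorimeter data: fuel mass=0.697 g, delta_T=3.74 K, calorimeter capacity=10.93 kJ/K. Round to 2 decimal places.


Hc = C_cal * delta_T / m_fuel
Q_released = 10.93 * 3.74 = 40.8782 kJ
m_fuel = 0.697 g = 0.697/1000 kg = 0.000697 kg
Hc = 40.8782 / 0.000697 = 58648.78 kJ/kg


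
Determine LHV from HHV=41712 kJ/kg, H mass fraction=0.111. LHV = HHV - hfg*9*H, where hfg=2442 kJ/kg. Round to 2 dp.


LHV = HHV - hfg * 9 * H
Water correction = 2442 * 9 * 0.111 = 2439.558 kJ/kg
LHV = 41712 - 2439.558 = 39272.44 kJ/kg


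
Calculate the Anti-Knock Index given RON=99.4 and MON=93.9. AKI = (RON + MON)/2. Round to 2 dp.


AKI = (RON + MON) / 2
AKI = (99.4 + 93.9) / 2
AKI = 193.3 / 2 = 96.65


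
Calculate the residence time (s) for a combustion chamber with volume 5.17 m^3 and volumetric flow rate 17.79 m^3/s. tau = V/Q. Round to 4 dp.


tau = V / Q_flow
tau = 5.17 / 17.79 = 0.2906 s


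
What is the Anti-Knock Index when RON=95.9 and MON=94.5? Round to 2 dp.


AKI = (RON + MON) / 2
AKI = (95.9 + 94.5) / 2
AKI = 190.4 / 2 = 95.20


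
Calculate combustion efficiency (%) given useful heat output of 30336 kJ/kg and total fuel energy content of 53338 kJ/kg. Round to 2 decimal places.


Efficiency = (Q_useful / Q_fuel) * 100
Efficiency = (30336 / 53338) * 100
Efficiency = 0.5688 * 100 = 56.88%


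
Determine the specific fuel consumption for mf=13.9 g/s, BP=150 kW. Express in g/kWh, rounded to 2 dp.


SFC = (mf / BP) * 3600
Rate = 13.9 / 150 = 0.092667 g/(s*kW)
SFC = 0.092667 * 3600 = 333.60 g/kWh


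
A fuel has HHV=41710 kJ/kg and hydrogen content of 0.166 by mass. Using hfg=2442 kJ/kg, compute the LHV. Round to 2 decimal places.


LHV = HHV - hfg * 9 * H
Water correction = 2442 * 9 * 0.166 = 3648.348 kJ/kg
LHV = 41710 - 3648.348 = 38061.65 kJ/kg


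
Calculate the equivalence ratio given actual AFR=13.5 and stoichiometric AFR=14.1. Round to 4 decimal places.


phi = AFR_stoich / AFR_actual
phi = 14.1 / 13.5 = 1.0444


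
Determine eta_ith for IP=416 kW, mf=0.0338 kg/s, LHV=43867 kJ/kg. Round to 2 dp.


eta_ith = (IP / (mf * LHV)) * 100
Denominator = 0.0338 * 43867 = 1482.7046 kW
eta_ith = (416 / 1482.7046) * 100 = 28.06%


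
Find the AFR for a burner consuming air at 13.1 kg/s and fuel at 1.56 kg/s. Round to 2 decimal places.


AFR = m_air / m_fuel
AFR = 13.1 / 1.56 = 8.40


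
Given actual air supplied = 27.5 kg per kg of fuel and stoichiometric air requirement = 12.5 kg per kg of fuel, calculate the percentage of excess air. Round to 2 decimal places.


Excess air = actual - stoichiometric = 27.5 - 12.5 = 15.00 kg/kg fuel
Excess air % = (excess / stoich) * 100 = (15.00 / 12.5) * 100 = 120.00%


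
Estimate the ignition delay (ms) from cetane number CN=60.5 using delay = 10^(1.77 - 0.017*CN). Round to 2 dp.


delay = 10^(1.77 - 0.017*CN)
Exponent = 1.77 - 0.017*60.5 = 0.7415
delay = 10^0.7415 = 5.51 ms


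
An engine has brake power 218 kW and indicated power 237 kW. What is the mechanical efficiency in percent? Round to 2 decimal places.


eta_mech = (BP / IP) * 100
Ratio = 218 / 237 = 0.9198
eta_mech = 0.9198 * 100 = 91.98%


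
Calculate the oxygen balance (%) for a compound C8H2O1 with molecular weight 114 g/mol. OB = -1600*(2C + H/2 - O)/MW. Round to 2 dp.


OB = -1600 * (2C + H/2 - O) / MW
Inner = 2*8 + 2/2 - 1 = 16.00
OB = -1600 * 16.00 / 114 = -224.56%


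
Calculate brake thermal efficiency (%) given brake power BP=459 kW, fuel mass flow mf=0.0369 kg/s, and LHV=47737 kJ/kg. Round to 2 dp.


eta_BTE = (BP / (mf * LHV)) * 100
Denominator = 0.0369 * 47737 = 1761.4953 kW
eta_BTE = (459 / 1761.4953) * 100 = 26.06%


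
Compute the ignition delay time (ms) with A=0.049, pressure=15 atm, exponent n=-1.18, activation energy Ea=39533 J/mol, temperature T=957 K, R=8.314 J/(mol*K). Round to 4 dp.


tau = A * P^n * exp(Ea/(R*T))
P^n = 15^(-1.18) = 0.04094608
Ea/(R*T) = 39533/(8.314*957) = 4.968643
exp(Ea/(R*T)) = 143.831610
tau = 0.049 * 0.04094608 * 143.831610 = 0.2886 ms


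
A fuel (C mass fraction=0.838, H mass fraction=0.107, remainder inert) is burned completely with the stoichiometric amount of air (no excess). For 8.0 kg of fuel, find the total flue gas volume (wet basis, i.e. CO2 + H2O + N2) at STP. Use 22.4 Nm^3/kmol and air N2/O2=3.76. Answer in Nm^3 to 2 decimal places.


Per kg fuel: CO2 = (C/12 kmol)*22.4 = (0.838/12)*22.4 = 1.56427 Nm^3
Per kg fuel: H2O = (H/2 kmol)*22.4 = (0.107/2)*22.4 = 1.19840 Nm^3
O2 needed per kg fuel = C/12 + H/4 = 0.838/12 + 0.107/4 = 0.09658333 kmol
Per kg fuel: N2 = O2*3.76*22.4 = 0.09658333*3.76*22.4 = 8.13463 Nm^3
Total per kg = 1.56427 + 1.19840 + 8.13463 = 10.89730 Nm^3
Total = 10.89730 * 8.0 = 87.18 Nm^3


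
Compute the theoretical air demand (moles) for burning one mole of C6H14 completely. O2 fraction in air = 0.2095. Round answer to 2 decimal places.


Balanced combustion: C6H14 + 9.5 O2 -> 6 CO2 + 7 H2O
O2 needed = C + H/4 = 6 + 14/4 = 9.50 moles
Air moles = O2 / 0.2095 = 9.50 / 0.2095 = 45.35 moles air


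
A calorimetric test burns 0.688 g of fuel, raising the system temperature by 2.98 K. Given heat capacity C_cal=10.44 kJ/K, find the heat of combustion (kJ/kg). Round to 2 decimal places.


Hc = C_cal * delta_T / m_fuel
Q_released = 10.44 * 2.98 = 31.1112 kJ
m_fuel = 0.688 g = 0.688/1000 kg = 0.000688 kg
Hc = 31.1112 / 0.000688 = 45219.77 kJ/kg


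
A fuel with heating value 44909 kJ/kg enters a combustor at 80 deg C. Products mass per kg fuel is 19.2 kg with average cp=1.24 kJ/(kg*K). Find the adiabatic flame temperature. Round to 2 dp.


T_ad = T_in + Hc / (m_p * cp)
Denominator = 19.2 * 1.24 = 23.8080
Temperature rise = 44909 / 23.8080 = 1886.30 K
T_ad = 80 + 1886.30 = 1966.30 deg C


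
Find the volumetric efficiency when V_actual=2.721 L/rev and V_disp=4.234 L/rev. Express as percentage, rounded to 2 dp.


eta_v = (V_actual / V_disp) * 100
Ratio = 2.721 / 4.234 = 0.6427
eta_v = 0.6427 * 100 = 64.27%


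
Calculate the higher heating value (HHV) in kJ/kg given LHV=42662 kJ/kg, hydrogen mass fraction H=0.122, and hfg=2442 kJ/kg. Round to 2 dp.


HHV = LHV + hfg * 9 * H
Water addition = 2442 * 9 * 0.122 = 2681.316 kJ/kg
HHV = 42662 + 2681.316 = 45343.32 kJ/kg


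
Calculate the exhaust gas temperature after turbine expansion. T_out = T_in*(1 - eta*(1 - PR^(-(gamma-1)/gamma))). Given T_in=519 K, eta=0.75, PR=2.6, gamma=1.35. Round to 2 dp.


T_out = T_in * (1 - eta * (1 - PR^(-(gamma-1)/gamma)))
Exponent = -(1.35-1)/1.35 = -0.25925926
PR^exp = 2.6^(-0.25925926) = 0.78057442
Factor = 1 - 0.75*(1 - 0.78057442) = 0.83543082
T_out = 519 * 0.83543082 = 433.59 K


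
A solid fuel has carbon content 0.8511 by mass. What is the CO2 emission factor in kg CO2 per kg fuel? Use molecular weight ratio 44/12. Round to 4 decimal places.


EF = C_frac * (M_CO2 / M_C)
EF = 0.8511 * (44/12)
EF = 0.8511 * 3.666667 = 3.1207 kg_CO2/kg_fuel


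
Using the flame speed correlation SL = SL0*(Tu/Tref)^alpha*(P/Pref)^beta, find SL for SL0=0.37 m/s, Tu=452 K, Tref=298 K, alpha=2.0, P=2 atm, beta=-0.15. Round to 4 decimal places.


SL = SL0 * (Tu/Tref)^alpha * (P/Pref)^beta
T ratio = 452/298 = 1.51677852
(T ratio)^alpha = 1.51677852^2.0 = 2.300617
(P/Pref)^beta = 2^(-0.15) = 0.901250
SL = 0.37 * 2.300617 * 0.901250 = 0.7672 m/s


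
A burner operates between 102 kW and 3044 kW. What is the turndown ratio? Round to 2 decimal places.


TDR = Q_max / Q_min
TDR = 3044 / 102 = 29.84


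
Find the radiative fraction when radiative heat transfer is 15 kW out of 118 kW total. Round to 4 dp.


f_rad = Q_rad / Q_total
f_rad = 15 / 118 = 0.1271


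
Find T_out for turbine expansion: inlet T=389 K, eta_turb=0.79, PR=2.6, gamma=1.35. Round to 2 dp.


T_out = T_in * (1 - eta * (1 - PR^(-(gamma-1)/gamma)))
Exponent = -(1.35-1)/1.35 = -0.25925926
PR^exp = 2.6^(-0.25925926) = 0.78057442
Factor = 1 - 0.79*(1 - 0.78057442) = 0.82665379
T_out = 389 * 0.82665379 = 321.57 K


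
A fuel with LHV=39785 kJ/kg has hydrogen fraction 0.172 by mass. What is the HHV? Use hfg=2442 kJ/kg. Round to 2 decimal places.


HHV = LHV + hfg * 9 * H
Water addition = 2442 * 9 * 0.172 = 3780.216 kJ/kg
HHV = 39785 + 3780.216 = 43565.22 kJ/kg


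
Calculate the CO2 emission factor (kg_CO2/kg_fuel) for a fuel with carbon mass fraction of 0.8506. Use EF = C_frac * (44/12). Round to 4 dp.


EF = C_frac * (M_CO2 / M_C)
EF = 0.8506 * (44/12)
EF = 0.8506 * 3.666667 = 3.1189 kg_CO2/kg_fuel


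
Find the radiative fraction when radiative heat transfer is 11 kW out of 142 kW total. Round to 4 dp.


f_rad = Q_rad / Q_total
f_rad = 11 / 142 = 0.0775


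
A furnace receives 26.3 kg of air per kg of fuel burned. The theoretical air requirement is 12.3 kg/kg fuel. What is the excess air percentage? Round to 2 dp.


Excess air = actual - stoichiometric = 26.3 - 12.3 = 14.00 kg/kg fuel
Excess air % = (excess / stoich) * 100 = (14.00 / 12.3) * 100 = 113.82%


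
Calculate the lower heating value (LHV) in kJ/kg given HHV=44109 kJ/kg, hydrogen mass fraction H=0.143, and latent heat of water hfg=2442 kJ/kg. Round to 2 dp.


LHV = HHV - hfg * 9 * H
Water correction = 2442 * 9 * 0.143 = 3142.854 kJ/kg
LHV = 44109 - 3142.854 = 40966.15 kJ/kg


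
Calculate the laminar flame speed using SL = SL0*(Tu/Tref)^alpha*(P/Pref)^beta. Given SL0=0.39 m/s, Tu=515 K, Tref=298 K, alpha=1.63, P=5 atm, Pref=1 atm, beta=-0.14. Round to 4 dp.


SL = SL0 * (Tu/Tref)^alpha * (P/Pref)^beta
T ratio = 515/298 = 1.72818792
(T ratio)^alpha = 1.72818792^1.63 = 2.439345
(P/Pref)^beta = 5^(-0.14) = 0.798260
SL = 0.39 * 2.439345 * 0.798260 = 0.7594 m/s


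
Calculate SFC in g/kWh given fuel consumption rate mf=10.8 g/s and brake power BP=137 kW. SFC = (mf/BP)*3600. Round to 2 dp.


SFC = (mf / BP) * 3600
Rate = 10.8 / 137 = 0.078832 g/(s*kW)
SFC = 0.078832 * 3600 = 283.80 g/kWh


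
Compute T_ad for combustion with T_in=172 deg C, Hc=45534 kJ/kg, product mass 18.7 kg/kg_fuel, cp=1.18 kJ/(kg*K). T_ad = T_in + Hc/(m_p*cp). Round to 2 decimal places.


T_ad = T_in + Hc / (m_p * cp)
Denominator = 18.7 * 1.18 = 22.0660
Temperature rise = 45534 / 22.0660 = 2063.54 K
T_ad = 172 + 2063.54 = 2235.54 deg C


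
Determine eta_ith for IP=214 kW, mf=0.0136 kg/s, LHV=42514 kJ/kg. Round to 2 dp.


eta_ith = (IP / (mf * LHV)) * 100
Denominator = 0.0136 * 42514 = 578.1904 kW
eta_ith = (214 / 578.1904) * 100 = 37.01%


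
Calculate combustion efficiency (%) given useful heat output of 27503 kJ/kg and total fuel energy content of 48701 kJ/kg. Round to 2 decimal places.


Efficiency = (Q_useful / Q_fuel) * 100
Efficiency = (27503 / 48701) * 100
Efficiency = 0.5647 * 100 = 56.47%


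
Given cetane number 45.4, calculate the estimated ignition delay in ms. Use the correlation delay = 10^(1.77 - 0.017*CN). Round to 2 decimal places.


delay = 10^(1.77 - 0.017*CN)
Exponent = 1.77 - 0.017*45.4 = 0.9982
delay = 10^0.9982 = 9.96 ms


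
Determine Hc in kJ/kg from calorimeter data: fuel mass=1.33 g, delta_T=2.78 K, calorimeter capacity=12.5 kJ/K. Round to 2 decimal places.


Hc = C_cal * delta_T / m_fuel
Q_released = 12.5 * 2.78 = 34.7500 kJ
m_fuel = 1.33 g = 1.33/1000 kg = 0.001330 kg
Hc = 34.7500 / 0.001330 = 26127.82 kJ/kg


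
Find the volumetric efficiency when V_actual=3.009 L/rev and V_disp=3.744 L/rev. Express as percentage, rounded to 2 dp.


eta_v = (V_actual / V_disp) * 100
Ratio = 3.009 / 3.744 = 0.8037
eta_v = 0.8037 * 100 = 80.37%


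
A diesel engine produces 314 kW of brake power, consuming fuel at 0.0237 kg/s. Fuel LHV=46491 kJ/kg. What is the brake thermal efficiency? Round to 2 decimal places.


eta_BTE = (BP / (mf * LHV)) * 100
Denominator = 0.0237 * 46491 = 1101.8367 kW
eta_BTE = (314 / 1101.8367) * 100 = 28.50%


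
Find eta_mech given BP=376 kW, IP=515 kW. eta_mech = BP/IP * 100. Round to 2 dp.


eta_mech = (BP / IP) * 100
Ratio = 376 / 515 = 0.7301
eta_mech = 0.7301 * 100 = 73.01%


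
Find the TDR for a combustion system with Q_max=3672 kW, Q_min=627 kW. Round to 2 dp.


TDR = Q_max / Q_min
TDR = 3672 / 627 = 5.86


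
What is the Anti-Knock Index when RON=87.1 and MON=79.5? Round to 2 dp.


AKI = (RON + MON) / 2
AKI = (87.1 + 79.5) / 2
AKI = 166.6 / 2 = 83.30


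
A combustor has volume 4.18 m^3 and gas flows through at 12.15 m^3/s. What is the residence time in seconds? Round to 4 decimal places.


tau = V / Q_flow
tau = 4.18 / 12.15 = 0.3440 s


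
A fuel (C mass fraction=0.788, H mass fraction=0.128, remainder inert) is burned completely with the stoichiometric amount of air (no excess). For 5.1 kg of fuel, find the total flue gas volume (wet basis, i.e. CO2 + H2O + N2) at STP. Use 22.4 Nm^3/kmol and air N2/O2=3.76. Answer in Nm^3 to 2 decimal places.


Per kg fuel: CO2 = (C/12 kmol)*22.4 = (0.788/12)*22.4 = 1.47093 Nm^3
Per kg fuel: H2O = (H/2 kmol)*22.4 = (0.128/2)*22.4 = 1.43360 Nm^3
O2 needed per kg fuel = C/12 + H/4 = 0.788/12 + 0.128/4 = 0.09766667 kmol
Per kg fuel: N2 = O2*3.76*22.4 = 0.09766667*3.76*22.4 = 8.22588 Nm^3
Total per kg = 1.47093 + 1.43360 + 8.22588 = 11.13041 Nm^3
Total = 11.13041 * 5.1 = 56.77 Nm^3
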